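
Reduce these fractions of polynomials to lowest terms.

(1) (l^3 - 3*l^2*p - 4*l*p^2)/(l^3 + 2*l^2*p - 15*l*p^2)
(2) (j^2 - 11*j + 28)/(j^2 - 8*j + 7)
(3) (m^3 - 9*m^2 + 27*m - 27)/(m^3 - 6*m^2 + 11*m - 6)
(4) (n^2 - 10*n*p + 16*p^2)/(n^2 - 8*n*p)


(1) = (-l^2 + 3*l*p + 4*p^2)/(-l^2 - 2*l*p + 15*p^2)
(2) = (j - 4)/(j - 1)
(3) = (m^2 - 6*m + 9)/(m^2 - 3*m + 2)
(4) = (n - 2*p)/n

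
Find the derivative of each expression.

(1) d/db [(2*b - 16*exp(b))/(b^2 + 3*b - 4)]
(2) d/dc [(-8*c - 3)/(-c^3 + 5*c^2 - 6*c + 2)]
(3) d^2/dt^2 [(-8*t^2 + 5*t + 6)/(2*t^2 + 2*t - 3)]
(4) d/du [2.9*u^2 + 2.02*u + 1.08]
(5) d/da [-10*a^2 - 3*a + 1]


(1) = 2*((1 - 8*exp(b))*(b^2 + 3*b - 4) - (b - 8*exp(b))*(2*b + 3))/(b^2 + 3*b - 4)^2
(2) = (-16*c^3 + 31*c^2 + 30*c - 34)/(c^6 - 10*c^5 + 37*c^4 - 64*c^3 + 56*c^2 - 24*c + 4)
(3) = 4*(26*t^3 - 36*t^2 + 81*t + 9)/(8*t^6 + 24*t^5 - 12*t^4 - 64*t^3 + 18*t^2 + 54*t - 27)
(4) = 5.8*u + 2.02
(5) = -20*a - 3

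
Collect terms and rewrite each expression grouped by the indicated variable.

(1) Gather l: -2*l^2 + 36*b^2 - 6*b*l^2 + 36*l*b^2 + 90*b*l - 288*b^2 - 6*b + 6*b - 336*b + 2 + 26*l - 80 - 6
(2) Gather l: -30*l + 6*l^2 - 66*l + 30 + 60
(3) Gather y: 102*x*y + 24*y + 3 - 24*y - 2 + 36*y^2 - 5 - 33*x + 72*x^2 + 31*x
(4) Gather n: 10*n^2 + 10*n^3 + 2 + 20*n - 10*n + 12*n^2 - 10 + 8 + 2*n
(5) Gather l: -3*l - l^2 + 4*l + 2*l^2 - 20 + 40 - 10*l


(1) = -252*b^2 - 336*b + l^2*(-6*b - 2) + l*(36*b^2 + 90*b + 26) - 84
(2) = 6*l^2 - 96*l + 90
(3) = 72*x^2 + 102*x*y - 2*x + 36*y^2 - 4
(4) = 10*n^3 + 22*n^2 + 12*n
(5) = l^2 - 9*l + 20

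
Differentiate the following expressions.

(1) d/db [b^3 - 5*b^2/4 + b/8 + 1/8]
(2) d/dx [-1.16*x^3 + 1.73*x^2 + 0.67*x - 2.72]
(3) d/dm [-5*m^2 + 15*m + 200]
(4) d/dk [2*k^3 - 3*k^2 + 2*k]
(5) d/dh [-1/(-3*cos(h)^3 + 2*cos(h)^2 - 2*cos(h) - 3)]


(1) = 3*b^2 - 5*b/2 + 1/8
(2) = -3.48*x^2 + 3.46*x + 0.67
(3) = 15 - 10*m
(4) = 6*k^2 - 6*k + 2
(5) = (9*cos(h)^2 - 4*cos(h) + 2)*sin(h)/(3*cos(h)^3 - 2*cos(h)^2 + 2*cos(h) + 3)^2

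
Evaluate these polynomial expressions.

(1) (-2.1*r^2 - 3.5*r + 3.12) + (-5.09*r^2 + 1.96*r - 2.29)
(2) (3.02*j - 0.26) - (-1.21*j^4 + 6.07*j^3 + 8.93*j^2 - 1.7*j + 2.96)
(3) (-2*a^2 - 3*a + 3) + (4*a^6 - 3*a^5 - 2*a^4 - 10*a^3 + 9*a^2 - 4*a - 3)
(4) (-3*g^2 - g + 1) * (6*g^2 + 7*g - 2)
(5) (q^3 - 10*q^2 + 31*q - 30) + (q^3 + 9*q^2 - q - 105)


(1) = -7.19*r^2 - 1.54*r + 0.83
(2) = 1.21*j^4 - 6.07*j^3 - 8.93*j^2 + 4.72*j - 3.22
(3) = 4*a^6 - 3*a^5 - 2*a^4 - 10*a^3 + 7*a^2 - 7*a
(4) = -18*g^4 - 27*g^3 + 5*g^2 + 9*g - 2
(5) = 2*q^3 - q^2 + 30*q - 135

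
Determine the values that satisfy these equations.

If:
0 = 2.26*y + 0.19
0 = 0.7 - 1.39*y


Then:
No Solution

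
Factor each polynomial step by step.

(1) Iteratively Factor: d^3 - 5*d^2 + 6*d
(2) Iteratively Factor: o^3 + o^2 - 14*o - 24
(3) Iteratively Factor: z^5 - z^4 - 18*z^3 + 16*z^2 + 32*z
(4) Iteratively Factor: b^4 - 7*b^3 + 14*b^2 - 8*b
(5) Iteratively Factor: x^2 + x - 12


(1) = (d - 2)*(d^2 - 3*d) = (d - 3)*(d - 2)*(d)
(2) = (o - 4)*(o^2 + 5*o + 6) = (o - 4)*(o + 3)*(o + 2)
(3) = (z - 2)*(z^4 + z^3 - 16*z^2 - 16*z) = (z - 2)*(z + 4)*(z^3 - 3*z^2 - 4*z) = z*(z - 2)*(z + 4)*(z^2 - 3*z - 4) = z*(z - 2)*(z + 1)*(z + 4)*(z - 4)
(4) = (b - 4)*(b^3 - 3*b^2 + 2*b) = (b - 4)*(b - 1)*(b^2 - 2*b) = b*(b - 4)*(b - 1)*(b - 2)
(5) = (x - 3)*(x + 4)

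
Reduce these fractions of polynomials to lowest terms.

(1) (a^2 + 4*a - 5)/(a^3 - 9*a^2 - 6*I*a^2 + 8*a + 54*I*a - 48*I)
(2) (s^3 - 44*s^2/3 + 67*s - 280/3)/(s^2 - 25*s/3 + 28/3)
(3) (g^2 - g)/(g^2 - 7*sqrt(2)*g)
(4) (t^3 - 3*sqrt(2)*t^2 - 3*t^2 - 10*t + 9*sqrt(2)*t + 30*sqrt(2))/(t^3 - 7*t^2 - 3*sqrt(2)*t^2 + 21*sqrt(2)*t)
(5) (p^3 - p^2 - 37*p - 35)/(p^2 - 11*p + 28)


(1) = (a + 5)/(a^2 + a*(-8 - 6*I) + 48*I)
(2) = (3*s^2 - 23*s + 40)/(3*s - 4)
(3) = (g - 1)/(g - 7*sqrt(2))
(4) = (t^2 - 3*t - 10)/(t^2 - 7*t)
(5) = (p^2 + 6*p + 5)/(p - 4)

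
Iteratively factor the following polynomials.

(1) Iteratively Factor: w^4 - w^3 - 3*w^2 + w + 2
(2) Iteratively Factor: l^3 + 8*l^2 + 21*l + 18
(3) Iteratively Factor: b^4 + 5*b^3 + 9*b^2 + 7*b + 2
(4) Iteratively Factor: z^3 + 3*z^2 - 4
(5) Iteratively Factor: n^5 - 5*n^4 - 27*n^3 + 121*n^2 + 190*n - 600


(1) = (w - 1)*(w^3 - 3*w - 2) = (w - 1)*(w + 1)*(w^2 - w - 2) = (w - 1)*(w + 1)^2*(w - 2)
(2) = (l + 2)*(l^2 + 6*l + 9) = (l + 2)*(l + 3)*(l + 3)
(3) = (b + 1)*(b^3 + 4*b^2 + 5*b + 2) = (b + 1)^2*(b^2 + 3*b + 2) = (b + 1)^3*(b + 2)
(4) = (z - 1)*(z^2 + 4*z + 4) = (z - 1)*(z + 2)*(z + 2)
(5) = (n + 4)*(n^4 - 9*n^3 + 9*n^2 + 85*n - 150) = (n - 2)*(n + 4)*(n^3 - 7*n^2 - 5*n + 75) = (n - 5)*(n - 2)*(n + 4)*(n^2 - 2*n - 15) = (n - 5)^2*(n - 2)*(n + 4)*(n + 3)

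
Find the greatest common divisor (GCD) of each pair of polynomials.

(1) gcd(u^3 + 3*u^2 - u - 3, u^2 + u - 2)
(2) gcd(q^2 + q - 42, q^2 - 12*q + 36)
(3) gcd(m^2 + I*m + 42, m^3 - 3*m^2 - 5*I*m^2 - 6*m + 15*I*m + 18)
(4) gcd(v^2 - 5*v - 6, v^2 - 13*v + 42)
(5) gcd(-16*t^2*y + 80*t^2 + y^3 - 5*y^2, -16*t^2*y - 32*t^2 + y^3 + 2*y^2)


(1) = u - 1
(2) = q - 6
(3) = gcd((m - 6*I)*(m + 7*I), (m - 3)*(m - 3*I)*(m - 2*I)) = 1
(4) = v - 6
(5) = -16*t^2 + y^2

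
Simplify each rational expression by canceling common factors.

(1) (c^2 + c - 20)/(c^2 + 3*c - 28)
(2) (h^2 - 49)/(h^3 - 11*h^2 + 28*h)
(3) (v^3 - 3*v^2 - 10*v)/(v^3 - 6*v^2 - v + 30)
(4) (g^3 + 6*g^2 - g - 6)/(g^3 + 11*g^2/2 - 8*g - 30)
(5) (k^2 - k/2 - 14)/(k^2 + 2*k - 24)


(1) = (c + 5)/(c + 7)
(2) = (h + 7)/(h^2 - 4*h)
(3) = v/(v - 3)
(4) = (2*g^2 - 2)/(2*g^2 - g - 10)
(5) = (2*k + 7)/(2*k + 12)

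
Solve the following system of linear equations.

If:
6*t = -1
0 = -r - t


Then:
r = 1/6
t = -1/6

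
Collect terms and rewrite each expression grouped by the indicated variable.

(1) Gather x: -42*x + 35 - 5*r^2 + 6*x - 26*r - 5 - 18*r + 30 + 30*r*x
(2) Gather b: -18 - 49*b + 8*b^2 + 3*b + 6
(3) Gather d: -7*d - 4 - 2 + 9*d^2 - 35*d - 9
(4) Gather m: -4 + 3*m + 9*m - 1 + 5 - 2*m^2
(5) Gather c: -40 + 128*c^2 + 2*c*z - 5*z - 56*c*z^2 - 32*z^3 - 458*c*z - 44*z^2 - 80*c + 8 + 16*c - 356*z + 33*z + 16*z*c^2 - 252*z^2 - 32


(1) = -5*r^2 - 44*r + x*(30*r - 36) + 60
(2) = 8*b^2 - 46*b - 12
(3) = 9*d^2 - 42*d - 15
(4) = -2*m^2 + 12*m
(5) = c^2*(16*z + 128) + c*(-56*z^2 - 456*z - 64) - 32*z^3 - 296*z^2 - 328*z - 64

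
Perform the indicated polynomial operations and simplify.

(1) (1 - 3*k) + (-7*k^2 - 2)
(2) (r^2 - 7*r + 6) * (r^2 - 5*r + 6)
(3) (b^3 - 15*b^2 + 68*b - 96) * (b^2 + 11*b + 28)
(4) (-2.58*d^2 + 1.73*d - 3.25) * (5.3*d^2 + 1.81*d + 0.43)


(1) = -7*k^2 - 3*k - 1
(2) = r^4 - 12*r^3 + 47*r^2 - 72*r + 36
(3) = b^5 - 4*b^4 - 69*b^3 + 232*b^2 + 848*b - 2688
(4) = -13.674*d^4 + 4.4992*d^3 - 15.2031*d^2 - 5.1386*d - 1.3975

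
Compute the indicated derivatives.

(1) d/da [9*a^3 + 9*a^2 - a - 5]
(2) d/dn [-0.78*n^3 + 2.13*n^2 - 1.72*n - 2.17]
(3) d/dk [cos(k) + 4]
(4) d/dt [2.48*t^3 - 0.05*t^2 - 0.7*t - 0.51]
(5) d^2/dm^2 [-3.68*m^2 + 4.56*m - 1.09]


(1) = 27*a^2 + 18*a - 1
(2) = -2.34*n^2 + 4.26*n - 1.72
(3) = -sin(k)
(4) = 7.44*t^2 - 0.1*t - 0.7
(5) = -7.36000000000000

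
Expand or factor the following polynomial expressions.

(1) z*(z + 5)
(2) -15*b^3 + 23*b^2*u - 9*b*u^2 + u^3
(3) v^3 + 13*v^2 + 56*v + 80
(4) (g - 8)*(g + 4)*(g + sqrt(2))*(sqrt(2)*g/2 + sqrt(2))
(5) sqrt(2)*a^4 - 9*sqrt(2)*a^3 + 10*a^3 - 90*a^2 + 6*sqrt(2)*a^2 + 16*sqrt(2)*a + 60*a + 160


(1) = z^2 + 5*z
(2) = (-5*b + u)*(-3*b + u)*(-b + u)
(3) = (v + 4)^2*(v + 5)
(4) = sqrt(2)*g^4/2 - sqrt(2)*g^3 + g^3 - 20*sqrt(2)*g^2 - 2*g^2 - 32*sqrt(2)*g - 40*g - 64
(5) = (a - 8)*(a - 2)*(a + 5*sqrt(2))*(sqrt(2)*a + sqrt(2))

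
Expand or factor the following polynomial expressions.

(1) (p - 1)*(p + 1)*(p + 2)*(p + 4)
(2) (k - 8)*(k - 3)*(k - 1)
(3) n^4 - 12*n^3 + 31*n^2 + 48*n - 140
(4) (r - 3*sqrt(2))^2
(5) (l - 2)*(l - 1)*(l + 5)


(1) = p^4 + 6*p^3 + 7*p^2 - 6*p - 8
(2) = k^3 - 12*k^2 + 35*k - 24
(3) = (n - 7)*(n - 5)*(n - 2)*(n + 2)
(4) = r^2 - 6*sqrt(2)*r + 18
(5) = l^3 + 2*l^2 - 13*l + 10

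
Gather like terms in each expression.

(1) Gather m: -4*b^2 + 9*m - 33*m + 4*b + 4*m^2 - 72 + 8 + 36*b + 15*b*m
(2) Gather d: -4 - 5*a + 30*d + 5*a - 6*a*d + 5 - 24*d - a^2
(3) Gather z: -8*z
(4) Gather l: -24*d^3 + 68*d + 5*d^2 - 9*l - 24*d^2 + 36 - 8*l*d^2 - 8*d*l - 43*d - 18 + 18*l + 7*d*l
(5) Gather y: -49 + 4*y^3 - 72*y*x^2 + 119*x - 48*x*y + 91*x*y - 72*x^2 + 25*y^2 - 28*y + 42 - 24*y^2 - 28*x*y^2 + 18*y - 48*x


(1) = -4*b^2 + 40*b + 4*m^2 + m*(15*b - 24) - 64
(2) = -a^2 + d*(6 - 6*a) + 1
(3) = -8*z
(4) = -24*d^3 - 19*d^2 + 25*d + l*(-8*d^2 - d + 9) + 18
(5) = -72*x^2 + 71*x + 4*y^3 + y^2*(1 - 28*x) + y*(-72*x^2 + 43*x - 10) - 7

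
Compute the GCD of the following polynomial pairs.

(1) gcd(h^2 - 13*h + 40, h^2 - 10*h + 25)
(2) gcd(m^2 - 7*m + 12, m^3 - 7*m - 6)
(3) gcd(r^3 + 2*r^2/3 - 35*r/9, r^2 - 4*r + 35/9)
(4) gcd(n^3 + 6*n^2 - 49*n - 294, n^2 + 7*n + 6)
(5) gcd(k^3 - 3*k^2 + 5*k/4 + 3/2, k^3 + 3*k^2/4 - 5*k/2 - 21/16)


(1) = h - 5
(2) = m - 3
(3) = gcd(r*(r - 5/3)*(r + 7/3), (r - 7/3)*(r - 5/3)) = r - 5/3
(4) = n + 6
(5) = gcd((k - 2)*(k - 3/2)*(k + 1/2), (k - 3/2)*(k + 1/2)*(k + 7/4)) = k^2 - k - 3/4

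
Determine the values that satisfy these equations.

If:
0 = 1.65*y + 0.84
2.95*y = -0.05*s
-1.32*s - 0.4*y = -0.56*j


Then:
j = 70.44
s = 30.04
y = -0.51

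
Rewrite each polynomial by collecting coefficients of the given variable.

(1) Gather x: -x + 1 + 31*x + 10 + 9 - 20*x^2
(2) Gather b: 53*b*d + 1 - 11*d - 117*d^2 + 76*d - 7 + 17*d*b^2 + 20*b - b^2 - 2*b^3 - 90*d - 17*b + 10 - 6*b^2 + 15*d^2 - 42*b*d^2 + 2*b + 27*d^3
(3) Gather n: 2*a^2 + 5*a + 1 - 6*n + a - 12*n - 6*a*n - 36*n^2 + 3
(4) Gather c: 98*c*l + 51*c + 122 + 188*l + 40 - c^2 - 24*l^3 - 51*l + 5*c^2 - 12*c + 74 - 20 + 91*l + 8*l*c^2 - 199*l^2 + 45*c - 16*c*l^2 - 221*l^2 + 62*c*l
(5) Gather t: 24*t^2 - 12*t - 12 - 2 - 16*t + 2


(1) = -20*x^2 + 30*x + 20
(2) = -2*b^3 + b^2*(17*d - 7) + b*(-42*d^2 + 53*d + 5) + 27*d^3 - 102*d^2 - 25*d + 4
(3) = 2*a^2 + 6*a - 36*n^2 + n*(-6*a - 18) + 4
(4) = c^2*(8*l + 4) + c*(-16*l^2 + 160*l + 84) - 24*l^3 - 420*l^2 + 228*l + 216
(5) = 24*t^2 - 28*t - 12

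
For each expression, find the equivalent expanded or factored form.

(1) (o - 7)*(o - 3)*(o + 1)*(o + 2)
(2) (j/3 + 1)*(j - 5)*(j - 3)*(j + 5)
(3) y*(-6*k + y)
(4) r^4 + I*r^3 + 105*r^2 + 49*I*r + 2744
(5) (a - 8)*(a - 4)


(1) = o^4 - 7*o^3 - 7*o^2 + 43*o + 42
(2) = j^4/3 - 34*j^2/3 + 75
(3) = -6*k*y + y^2
(4) = (r - 7*I)^2*(r + 7*I)*(r + 8*I)
(5) = a^2 - 12*a + 32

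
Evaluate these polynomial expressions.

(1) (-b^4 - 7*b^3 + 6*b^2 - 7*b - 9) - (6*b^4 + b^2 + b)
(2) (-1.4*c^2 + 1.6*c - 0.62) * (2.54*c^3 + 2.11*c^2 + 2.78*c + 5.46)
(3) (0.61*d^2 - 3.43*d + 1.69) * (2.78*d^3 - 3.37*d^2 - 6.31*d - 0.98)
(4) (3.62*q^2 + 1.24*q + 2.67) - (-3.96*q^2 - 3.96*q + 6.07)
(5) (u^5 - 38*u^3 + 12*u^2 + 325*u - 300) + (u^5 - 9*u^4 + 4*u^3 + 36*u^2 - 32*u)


(1) = -7*b^4 - 7*b^3 + 5*b^2 - 8*b - 9
(2) = -3.556*c^5 + 1.11*c^4 - 2.0908*c^3 - 4.5042*c^2 + 7.0124*c - 3.3852
(3) = 1.6958*d^5 - 11.5911*d^4 + 12.4082*d^3 + 15.3502*d^2 - 7.3025*d - 1.6562
(4) = 7.58*q^2 + 5.2*q - 3.4
(5) = 2*u^5 - 9*u^4 - 34*u^3 + 48*u^2 + 293*u - 300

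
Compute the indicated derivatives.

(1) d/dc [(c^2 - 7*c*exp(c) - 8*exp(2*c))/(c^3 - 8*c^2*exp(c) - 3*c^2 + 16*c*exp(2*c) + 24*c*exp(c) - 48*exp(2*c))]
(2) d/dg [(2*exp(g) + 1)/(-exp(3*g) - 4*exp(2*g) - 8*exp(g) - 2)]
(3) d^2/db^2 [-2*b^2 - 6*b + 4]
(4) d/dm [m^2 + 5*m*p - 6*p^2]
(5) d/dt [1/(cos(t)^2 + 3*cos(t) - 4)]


(1) = (c^3*exp(c) - c^3 - 44*c^2*exp(2*c) + 7*c^2*exp(c) + 156*c*exp(2*c) + 3*c*exp(c) - 32*exp(3*c) - 132*exp(2*c))/(c^5 - 12*c^4*exp(c) - 6*c^4 + 48*c^3*exp(2*c) + 72*c^3*exp(c) + 9*c^3 - 64*c^2*exp(3*c) - 288*c^2*exp(2*c) - 108*c^2*exp(c) + 384*c*exp(3*c) + 432*c*exp(2*c) - 576*exp(3*c))
(2) = (4*exp(3*g) + 11*exp(2*g) + 8*exp(g) + 4)*exp(g)/(exp(6*g) + 8*exp(5*g) + 32*exp(4*g) + 68*exp(3*g) + 80*exp(2*g) + 32*exp(g) + 4)
(3) = -4
(4) = 2*m + 5*p
(5) = (2*cos(t) + 3)*sin(t)/(cos(t)^2 + 3*cos(t) - 4)^2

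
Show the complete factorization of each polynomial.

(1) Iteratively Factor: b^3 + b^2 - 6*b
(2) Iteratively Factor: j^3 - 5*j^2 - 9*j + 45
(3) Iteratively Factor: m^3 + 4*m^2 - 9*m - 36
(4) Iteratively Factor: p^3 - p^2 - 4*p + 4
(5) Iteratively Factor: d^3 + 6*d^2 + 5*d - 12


(1) = (b - 2)*(b^2 + 3*b) = b*(b - 2)*(b + 3)
(2) = (j + 3)*(j^2 - 8*j + 15) = (j - 5)*(j + 3)*(j - 3)
(3) = (m + 4)*(m^2 - 9) = (m - 3)*(m + 4)*(m + 3)
(4) = (p - 2)*(p^2 + p - 2) = (p - 2)*(p - 1)*(p + 2)
(5) = (d + 3)*(d^2 + 3*d - 4) = (d + 3)*(d + 4)*(d - 1)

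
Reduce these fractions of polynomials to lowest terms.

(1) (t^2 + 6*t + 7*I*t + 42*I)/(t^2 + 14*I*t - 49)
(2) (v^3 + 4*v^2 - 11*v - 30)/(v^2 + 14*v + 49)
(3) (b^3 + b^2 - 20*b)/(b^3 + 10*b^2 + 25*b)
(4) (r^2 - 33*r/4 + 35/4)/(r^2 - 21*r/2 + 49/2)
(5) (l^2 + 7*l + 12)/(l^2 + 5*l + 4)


(1) = (t + 6)/(t + 7*I)
(2) = (v^3 + 4*v^2 - 11*v - 30)/(v^2 + 14*v + 49)
(3) = (b - 4)/(b + 5)
(4) = (4*r - 5)/(4*r - 14)
(5) = (l + 3)/(l + 1)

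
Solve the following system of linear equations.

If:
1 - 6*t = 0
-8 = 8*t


Then:
No Solution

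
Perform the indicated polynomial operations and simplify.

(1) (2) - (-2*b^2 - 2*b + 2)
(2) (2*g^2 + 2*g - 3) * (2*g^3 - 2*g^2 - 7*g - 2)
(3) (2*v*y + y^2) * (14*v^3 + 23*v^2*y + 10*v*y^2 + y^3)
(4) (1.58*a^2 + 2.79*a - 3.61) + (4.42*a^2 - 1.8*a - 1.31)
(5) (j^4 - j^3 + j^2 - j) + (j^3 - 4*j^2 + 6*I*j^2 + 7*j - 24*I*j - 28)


(1) = 2*b^2 + 2*b
(2) = 4*g^5 - 24*g^3 - 12*g^2 + 17*g + 6
(3) = 28*v^4*y + 60*v^3*y^2 + 43*v^2*y^3 + 12*v*y^4 + y^5
(4) = 6.0*a^2 + 0.99*a - 4.92
(5) = j^4 - 3*j^2 + 6*I*j^2 + 6*j - 24*I*j - 28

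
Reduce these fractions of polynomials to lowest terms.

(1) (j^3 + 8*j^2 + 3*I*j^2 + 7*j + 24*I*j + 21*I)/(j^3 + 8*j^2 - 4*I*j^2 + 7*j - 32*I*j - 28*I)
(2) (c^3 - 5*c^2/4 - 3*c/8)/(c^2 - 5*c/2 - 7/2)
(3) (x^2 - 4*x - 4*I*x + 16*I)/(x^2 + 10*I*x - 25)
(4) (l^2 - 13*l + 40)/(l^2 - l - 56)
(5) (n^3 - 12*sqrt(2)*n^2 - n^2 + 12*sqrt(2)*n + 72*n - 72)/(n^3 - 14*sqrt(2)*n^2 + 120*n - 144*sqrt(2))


(1) = (j + 3*I)/(j - 4*I)
(2) = (8*c^3 - 10*c^2 - 3*c)/(8*c^2 - 20*c - 28)
(3) = (x^2 + x*(-4 - 4*I) + 16*I)/(x^2 + 10*I*x - 25)
(4) = (l - 5)/(l + 7)
(5) = (n - 1)/(n - 2*sqrt(2))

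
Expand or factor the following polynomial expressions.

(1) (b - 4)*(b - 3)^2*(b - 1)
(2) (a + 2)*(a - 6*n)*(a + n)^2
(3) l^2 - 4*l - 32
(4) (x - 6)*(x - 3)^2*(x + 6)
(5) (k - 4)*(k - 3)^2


(1) = b^4 - 11*b^3 + 43*b^2 - 69*b + 36
(2) = a^4 - 4*a^3*n + 2*a^3 - 11*a^2*n^2 - 8*a^2*n - 6*a*n^3 - 22*a*n^2 - 12*n^3
(3) = (l - 8)*(l + 4)
(4) = x^4 - 6*x^3 - 27*x^2 + 216*x - 324
(5) = k^3 - 10*k^2 + 33*k - 36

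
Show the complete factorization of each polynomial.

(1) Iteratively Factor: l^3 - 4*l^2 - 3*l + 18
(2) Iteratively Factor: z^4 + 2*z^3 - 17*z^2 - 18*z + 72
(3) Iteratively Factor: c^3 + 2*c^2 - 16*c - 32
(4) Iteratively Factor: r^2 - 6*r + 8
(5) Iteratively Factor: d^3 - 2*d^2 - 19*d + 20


(1) = (l + 2)*(l^2 - 6*l + 9) = (l - 3)*(l + 2)*(l - 3)
(2) = (z + 3)*(z^3 - z^2 - 14*z + 24) = (z + 3)*(z + 4)*(z^2 - 5*z + 6) = (z - 3)*(z + 3)*(z + 4)*(z - 2)
(3) = (c + 4)*(c^2 - 2*c - 8) = (c - 4)*(c + 4)*(c + 2)
(4) = (r - 4)*(r - 2)
(5) = (d - 1)*(d^2 - d - 20) = (d - 5)*(d - 1)*(d + 4)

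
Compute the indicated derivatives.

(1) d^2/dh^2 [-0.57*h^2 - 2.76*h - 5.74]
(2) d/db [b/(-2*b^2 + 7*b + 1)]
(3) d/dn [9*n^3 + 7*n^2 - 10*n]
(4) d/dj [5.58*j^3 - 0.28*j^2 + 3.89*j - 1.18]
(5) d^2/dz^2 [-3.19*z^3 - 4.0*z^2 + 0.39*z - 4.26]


(1) = -1.14000000000000
(2) = (2*b^2 + 1)/(4*b^4 - 28*b^3 + 45*b^2 + 14*b + 1)
(3) = 27*n^2 + 14*n - 10
(4) = 16.74*j^2 - 0.56*j + 3.89
(5) = -19.14*z - 8.0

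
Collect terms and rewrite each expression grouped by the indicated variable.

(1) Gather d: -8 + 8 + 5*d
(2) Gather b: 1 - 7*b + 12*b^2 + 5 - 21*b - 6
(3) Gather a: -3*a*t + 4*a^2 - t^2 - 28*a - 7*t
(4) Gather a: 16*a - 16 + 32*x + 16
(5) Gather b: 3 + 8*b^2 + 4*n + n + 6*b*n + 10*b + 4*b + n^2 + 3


(1) = 5*d
(2) = 12*b^2 - 28*b
(3) = 4*a^2 + a*(-3*t - 28) - t^2 - 7*t
(4) = 16*a + 32*x
(5) = 8*b^2 + b*(6*n + 14) + n^2 + 5*n + 6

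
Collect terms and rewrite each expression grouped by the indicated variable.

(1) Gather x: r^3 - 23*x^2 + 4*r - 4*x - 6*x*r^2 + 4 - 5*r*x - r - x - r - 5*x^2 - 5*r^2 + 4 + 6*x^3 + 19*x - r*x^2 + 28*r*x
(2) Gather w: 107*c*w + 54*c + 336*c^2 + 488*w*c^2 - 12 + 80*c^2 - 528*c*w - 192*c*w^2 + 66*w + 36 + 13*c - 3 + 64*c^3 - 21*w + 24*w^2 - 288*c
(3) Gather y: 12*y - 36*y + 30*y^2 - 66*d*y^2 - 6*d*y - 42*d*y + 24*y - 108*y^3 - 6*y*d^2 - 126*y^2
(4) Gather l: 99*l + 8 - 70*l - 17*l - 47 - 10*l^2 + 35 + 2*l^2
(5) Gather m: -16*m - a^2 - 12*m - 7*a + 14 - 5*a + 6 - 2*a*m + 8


(1) = r^3 - 5*r^2 + 2*r + 6*x^3 + x^2*(-r - 28) + x*(-6*r^2 + 23*r + 14) + 8
(2) = 64*c^3 + 416*c^2 - 221*c + w^2*(24 - 192*c) + w*(488*c^2 - 421*c + 45) + 21
(3) = -108*y^3 + y^2*(-66*d - 96) + y*(-6*d^2 - 48*d)
(4) = -8*l^2 + 12*l - 4
(5) = -a^2 - 12*a + m*(-2*a - 28) + 28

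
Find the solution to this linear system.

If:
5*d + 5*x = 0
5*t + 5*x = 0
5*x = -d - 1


Then:
d = 1/4
t = 1/4
x = -1/4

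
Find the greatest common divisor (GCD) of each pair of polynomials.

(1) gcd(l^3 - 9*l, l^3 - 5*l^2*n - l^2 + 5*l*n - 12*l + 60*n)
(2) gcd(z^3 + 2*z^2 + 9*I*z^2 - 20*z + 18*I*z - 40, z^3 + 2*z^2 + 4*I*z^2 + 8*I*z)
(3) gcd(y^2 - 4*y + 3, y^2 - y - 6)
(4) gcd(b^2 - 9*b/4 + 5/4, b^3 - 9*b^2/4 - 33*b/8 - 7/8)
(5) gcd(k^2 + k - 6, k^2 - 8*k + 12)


(1) = l + 3
(2) = gcd((z + 2)*(z + 4*I)*(z + 5*I), z*(z + 2)*(z + 4*I)) = z^2 + z*(2 + 4*I) + 8*I
(3) = gcd((y - 3)*(y - 1), (y - 3)*(y + 2)) = y - 3
(4) = 1
(5) = k - 2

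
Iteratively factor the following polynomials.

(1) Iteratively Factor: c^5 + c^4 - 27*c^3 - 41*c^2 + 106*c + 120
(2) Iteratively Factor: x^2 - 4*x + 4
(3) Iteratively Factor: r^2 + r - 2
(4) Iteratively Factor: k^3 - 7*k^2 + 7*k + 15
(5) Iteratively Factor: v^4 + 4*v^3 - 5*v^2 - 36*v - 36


(1) = (c - 5)*(c^4 + 6*c^3 + 3*c^2 - 26*c - 24) = (c - 5)*(c + 3)*(c^3 + 3*c^2 - 6*c - 8) = (c - 5)*(c + 1)*(c + 3)*(c^2 + 2*c - 8) = (c - 5)*(c - 2)*(c + 1)*(c + 3)*(c + 4)
(2) = (x - 2)*(x - 2)
(3) = (r + 2)*(r - 1)
(4) = (k + 1)*(k^2 - 8*k + 15) = (k - 3)*(k + 1)*(k - 5)
(5) = (v + 2)*(v^3 + 2*v^2 - 9*v - 18) = (v + 2)*(v + 3)*(v^2 - v - 6) = (v + 2)^2*(v + 3)*(v - 3)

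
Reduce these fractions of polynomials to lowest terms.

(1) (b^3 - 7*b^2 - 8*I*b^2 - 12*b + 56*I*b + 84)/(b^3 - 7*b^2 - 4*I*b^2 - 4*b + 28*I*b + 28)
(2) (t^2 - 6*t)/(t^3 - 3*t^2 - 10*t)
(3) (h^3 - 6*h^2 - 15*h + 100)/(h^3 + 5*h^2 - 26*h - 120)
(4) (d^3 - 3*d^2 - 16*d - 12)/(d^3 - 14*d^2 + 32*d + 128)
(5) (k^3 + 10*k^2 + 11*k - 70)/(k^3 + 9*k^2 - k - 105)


(1) = (b - 6*I)/(b - 2*I)
(2) = (t - 6)/(t^2 - 3*t - 10)
(3) = (h - 5)/(h + 6)
(4) = (d^2 - 5*d - 6)/(d^2 - 16*d + 64)
(5) = (k - 2)/(k - 3)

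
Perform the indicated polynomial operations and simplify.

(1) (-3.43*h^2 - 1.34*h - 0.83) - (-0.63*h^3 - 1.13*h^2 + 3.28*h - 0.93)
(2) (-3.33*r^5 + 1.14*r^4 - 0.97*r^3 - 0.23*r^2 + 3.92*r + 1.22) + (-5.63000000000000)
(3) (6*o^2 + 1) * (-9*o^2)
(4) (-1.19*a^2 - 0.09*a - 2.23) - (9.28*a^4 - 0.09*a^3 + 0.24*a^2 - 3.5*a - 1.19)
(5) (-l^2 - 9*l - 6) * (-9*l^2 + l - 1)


(1) = 0.63*h^3 - 2.3*h^2 - 4.62*h + 0.1
(2) = -3.33*r^5 + 1.14*r^4 - 0.97*r^3 - 0.23*r^2 + 3.92*r - 4.41
(3) = -54*o^4 - 9*o^2
(4) = -9.28*a^4 + 0.09*a^3 - 1.43*a^2 + 3.41*a - 1.04
(5) = 9*l^4 + 80*l^3 + 46*l^2 + 3*l + 6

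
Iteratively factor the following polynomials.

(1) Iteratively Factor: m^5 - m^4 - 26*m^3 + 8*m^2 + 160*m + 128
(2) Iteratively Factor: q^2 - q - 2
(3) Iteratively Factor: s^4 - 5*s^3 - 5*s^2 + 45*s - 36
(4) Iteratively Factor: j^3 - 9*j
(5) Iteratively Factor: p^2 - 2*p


(1) = (m + 4)*(m^4 - 5*m^3 - 6*m^2 + 32*m + 32) = (m - 4)*(m + 4)*(m^3 - m^2 - 10*m - 8) = (m - 4)*(m + 2)*(m + 4)*(m^2 - 3*m - 4) = (m - 4)*(m + 1)*(m + 2)*(m + 4)*(m - 4)
(2) = (q - 2)*(q + 1)
(3) = (s - 1)*(s^3 - 4*s^2 - 9*s + 36) = (s - 1)*(s + 3)*(s^2 - 7*s + 12) = (s - 4)*(s - 1)*(s + 3)*(s - 3)
(4) = (j)*(j^2 - 9) = j*(j - 3)*(j + 3)
(5) = (p - 2)*(p)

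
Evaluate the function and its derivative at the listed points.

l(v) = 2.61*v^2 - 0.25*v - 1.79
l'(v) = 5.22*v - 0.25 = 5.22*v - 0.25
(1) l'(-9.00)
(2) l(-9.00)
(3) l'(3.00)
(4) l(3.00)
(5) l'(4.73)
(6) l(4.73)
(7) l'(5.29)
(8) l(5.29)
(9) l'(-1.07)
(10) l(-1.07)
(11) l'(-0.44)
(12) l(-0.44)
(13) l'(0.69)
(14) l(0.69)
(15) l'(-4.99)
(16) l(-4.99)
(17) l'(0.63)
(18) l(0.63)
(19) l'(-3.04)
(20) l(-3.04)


(1) = -47.23
(2) = 211.87
(3) = 15.41
(4) = 20.95
(5) = 24.44
(6) = 55.42
(7) = 27.36
(8) = 69.93
(9) = -5.84
(10) = 1.47
(11) = -2.55
(12) = -1.17
(13) = 3.35
(14) = -0.72
(15) = -26.30
(16) = 64.45
(17) = 3.04
(18) = -0.91
(19) = -16.12
(20) = 23.09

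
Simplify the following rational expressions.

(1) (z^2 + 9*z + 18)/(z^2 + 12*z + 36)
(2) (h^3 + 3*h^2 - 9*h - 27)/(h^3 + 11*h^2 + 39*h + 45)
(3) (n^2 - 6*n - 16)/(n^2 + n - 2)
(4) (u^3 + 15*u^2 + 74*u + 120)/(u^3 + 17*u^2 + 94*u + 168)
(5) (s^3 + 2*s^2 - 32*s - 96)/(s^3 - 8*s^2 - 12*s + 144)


(1) = (z + 3)/(z + 6)
(2) = (h - 3)/(h + 5)
(3) = (n - 8)/(n - 1)
(4) = (u + 5)/(u + 7)
(5) = (s + 4)/(s - 6)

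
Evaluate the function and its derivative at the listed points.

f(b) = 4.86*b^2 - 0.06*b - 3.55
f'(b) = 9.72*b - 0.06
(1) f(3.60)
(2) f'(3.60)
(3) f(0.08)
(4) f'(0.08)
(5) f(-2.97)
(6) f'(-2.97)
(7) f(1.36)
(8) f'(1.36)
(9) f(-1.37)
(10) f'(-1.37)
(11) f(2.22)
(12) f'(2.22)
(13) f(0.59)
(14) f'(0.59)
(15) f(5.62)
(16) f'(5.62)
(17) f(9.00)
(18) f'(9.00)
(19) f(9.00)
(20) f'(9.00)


(1) = 59.22
(2) = 34.93
(3) = -3.52
(4) = 0.72
(5) = 39.50
(6) = -28.93
(7) = 5.36
(8) = 13.16
(9) = 5.65
(10) = -13.38
(11) = 20.27
(12) = 21.52
(13) = -1.89
(14) = 5.67
(15) = 149.61
(16) = 54.57
(17) = 389.57
(18) = 87.42
(19) = 389.57
(20) = 87.42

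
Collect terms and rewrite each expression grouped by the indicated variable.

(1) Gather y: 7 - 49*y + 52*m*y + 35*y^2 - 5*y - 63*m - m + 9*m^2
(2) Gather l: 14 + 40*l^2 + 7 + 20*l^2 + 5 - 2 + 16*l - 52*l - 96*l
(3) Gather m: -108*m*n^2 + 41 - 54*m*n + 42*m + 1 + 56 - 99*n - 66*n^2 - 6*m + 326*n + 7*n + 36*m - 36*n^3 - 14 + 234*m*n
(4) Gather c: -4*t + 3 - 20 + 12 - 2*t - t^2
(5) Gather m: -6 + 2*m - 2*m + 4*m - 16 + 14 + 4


(1) = 9*m^2 - 64*m + 35*y^2 + y*(52*m - 54) + 7
(2) = 60*l^2 - 132*l + 24
(3) = m*(-108*n^2 + 180*n + 72) - 36*n^3 - 66*n^2 + 234*n + 84
(4) = -t^2 - 6*t - 5
(5) = 4*m - 4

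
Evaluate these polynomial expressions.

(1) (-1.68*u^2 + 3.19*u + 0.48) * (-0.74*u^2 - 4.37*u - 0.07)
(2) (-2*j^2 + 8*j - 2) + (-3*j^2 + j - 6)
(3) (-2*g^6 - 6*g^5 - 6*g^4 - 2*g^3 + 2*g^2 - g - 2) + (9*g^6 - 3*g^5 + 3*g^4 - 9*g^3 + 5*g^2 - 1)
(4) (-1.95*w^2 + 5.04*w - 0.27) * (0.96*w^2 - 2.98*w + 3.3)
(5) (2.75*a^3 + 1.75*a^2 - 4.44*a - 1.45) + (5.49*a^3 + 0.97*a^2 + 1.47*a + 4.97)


(1) = 1.2432*u^4 + 4.981*u^3 - 14.1779*u^2 - 2.3209*u - 0.0336
(2) = -5*j^2 + 9*j - 8
(3) = 7*g^6 - 9*g^5 - 3*g^4 - 11*g^3 + 7*g^2 - g - 3
(4) = -1.872*w^4 + 10.6494*w^3 - 21.7134*w^2 + 17.4366*w - 0.891
(5) = 8.24*a^3 + 2.72*a^2 - 2.97*a + 3.52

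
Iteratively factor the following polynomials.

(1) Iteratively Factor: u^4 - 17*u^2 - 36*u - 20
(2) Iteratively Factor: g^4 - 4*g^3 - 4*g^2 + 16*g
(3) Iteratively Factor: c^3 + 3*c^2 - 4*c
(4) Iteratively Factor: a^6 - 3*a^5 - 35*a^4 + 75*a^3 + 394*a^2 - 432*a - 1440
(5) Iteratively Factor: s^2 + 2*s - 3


(1) = (u + 1)*(u^3 - u^2 - 16*u - 20) = (u + 1)*(u + 2)*(u^2 - 3*u - 10) = (u - 5)*(u + 1)*(u + 2)*(u + 2)
(2) = (g)*(g^3 - 4*g^2 - 4*g + 16) = g*(g + 2)*(g^2 - 6*g + 8) = g*(g - 4)*(g + 2)*(g - 2)
(3) = (c)*(c^2 + 3*c - 4) = c*(c + 4)*(c - 1)
(4) = (a + 2)*(a^5 - 5*a^4 - 25*a^3 + 125*a^2 + 144*a - 720) = (a - 5)*(a + 2)*(a^4 - 25*a^2 + 144) = (a - 5)*(a + 2)*(a + 3)*(a^3 - 3*a^2 - 16*a + 48) = (a - 5)*(a - 4)*(a + 2)*(a + 3)*(a^2 + a - 12) = (a - 5)*(a - 4)*(a - 3)*(a + 2)*(a + 3)*(a + 4)
(5) = (s + 3)*(s - 1)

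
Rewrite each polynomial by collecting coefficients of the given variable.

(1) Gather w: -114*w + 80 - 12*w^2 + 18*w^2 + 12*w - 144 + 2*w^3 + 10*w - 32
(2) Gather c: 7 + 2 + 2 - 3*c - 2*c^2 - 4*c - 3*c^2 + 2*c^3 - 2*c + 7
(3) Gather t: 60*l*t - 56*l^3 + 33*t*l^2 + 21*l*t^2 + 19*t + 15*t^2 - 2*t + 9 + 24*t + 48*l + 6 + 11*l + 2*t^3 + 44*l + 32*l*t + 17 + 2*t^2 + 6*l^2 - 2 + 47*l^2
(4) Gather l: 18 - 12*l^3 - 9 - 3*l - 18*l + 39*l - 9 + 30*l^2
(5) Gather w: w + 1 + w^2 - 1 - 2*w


(1) = 2*w^3 + 6*w^2 - 92*w - 96
(2) = 2*c^3 - 5*c^2 - 9*c + 18
(3) = -56*l^3 + 53*l^2 + 103*l + 2*t^3 + t^2*(21*l + 17) + t*(33*l^2 + 92*l + 41) + 30
(4) = -12*l^3 + 30*l^2 + 18*l
(5) = w^2 - w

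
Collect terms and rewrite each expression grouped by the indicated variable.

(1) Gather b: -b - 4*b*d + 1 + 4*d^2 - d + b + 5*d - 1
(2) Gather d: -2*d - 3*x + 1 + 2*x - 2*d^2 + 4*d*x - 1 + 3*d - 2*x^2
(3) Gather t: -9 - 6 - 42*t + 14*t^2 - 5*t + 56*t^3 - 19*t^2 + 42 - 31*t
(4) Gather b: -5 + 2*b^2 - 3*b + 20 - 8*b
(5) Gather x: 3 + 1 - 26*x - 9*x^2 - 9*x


(1) = -4*b*d + 4*d^2 + 4*d
(2) = -2*d^2 + d*(4*x + 1) - 2*x^2 - x
(3) = 56*t^3 - 5*t^2 - 78*t + 27
(4) = 2*b^2 - 11*b + 15
(5) = -9*x^2 - 35*x + 4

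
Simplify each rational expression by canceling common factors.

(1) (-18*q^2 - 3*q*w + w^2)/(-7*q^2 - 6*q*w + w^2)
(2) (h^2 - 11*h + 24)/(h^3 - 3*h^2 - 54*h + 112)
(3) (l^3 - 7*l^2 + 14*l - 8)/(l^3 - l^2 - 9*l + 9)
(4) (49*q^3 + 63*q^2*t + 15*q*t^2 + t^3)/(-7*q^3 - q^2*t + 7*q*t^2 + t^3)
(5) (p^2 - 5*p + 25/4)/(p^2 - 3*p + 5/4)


(1) = (18*q^2 + 3*q*w - w^2)/(7*q^2 + 6*q*w - w^2)
(2) = (h - 3)/(h^2 + 5*h - 14)
(3) = (l^2 - 6*l + 8)/(l^2 - 9)
(4) = (-7*q - t)/(q - t)
(5) = (2*p - 5)/(2*p - 1)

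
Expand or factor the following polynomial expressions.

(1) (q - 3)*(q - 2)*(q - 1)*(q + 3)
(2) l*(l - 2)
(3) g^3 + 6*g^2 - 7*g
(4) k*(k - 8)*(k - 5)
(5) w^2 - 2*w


(1) = q^4 - 3*q^3 - 7*q^2 + 27*q - 18
(2) = l^2 - 2*l
(3) = g*(g - 1)*(g + 7)
(4) = k^3 - 13*k^2 + 40*k
(5) = w*(w - 2)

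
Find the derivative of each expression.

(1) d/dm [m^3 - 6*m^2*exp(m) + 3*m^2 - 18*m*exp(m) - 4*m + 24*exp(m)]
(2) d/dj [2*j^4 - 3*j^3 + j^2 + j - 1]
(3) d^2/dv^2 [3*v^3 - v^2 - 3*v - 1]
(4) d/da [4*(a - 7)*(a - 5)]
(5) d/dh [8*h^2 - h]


(1) = -6*m^2*exp(m) + 3*m^2 - 30*m*exp(m) + 6*m + 6*exp(m) - 4
(2) = 8*j^3 - 9*j^2 + 2*j + 1
(3) = 18*v - 2
(4) = 8*a - 48
(5) = 16*h - 1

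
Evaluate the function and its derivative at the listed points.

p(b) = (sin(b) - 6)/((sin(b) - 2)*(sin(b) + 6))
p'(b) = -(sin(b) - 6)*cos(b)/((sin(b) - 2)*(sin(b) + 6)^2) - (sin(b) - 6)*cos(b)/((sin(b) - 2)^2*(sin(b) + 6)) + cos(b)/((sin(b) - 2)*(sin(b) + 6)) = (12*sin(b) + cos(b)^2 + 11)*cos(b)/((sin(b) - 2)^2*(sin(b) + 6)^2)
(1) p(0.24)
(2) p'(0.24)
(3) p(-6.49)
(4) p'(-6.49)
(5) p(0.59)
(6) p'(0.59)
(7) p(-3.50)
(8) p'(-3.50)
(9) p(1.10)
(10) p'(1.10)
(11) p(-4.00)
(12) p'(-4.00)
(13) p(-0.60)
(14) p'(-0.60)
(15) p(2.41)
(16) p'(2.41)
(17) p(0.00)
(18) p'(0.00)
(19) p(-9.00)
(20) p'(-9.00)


(1) = 0.52
(2) = 0.12
(3) = 0.49
(4) = 0.06
(5) = 0.58
(6) = 0.17
(7) = 0.54
(8) = -0.14
(9) = 0.67
(10) = 0.17
(11) = 0.62
(12) = -0.19
(13) = 0.47
(14) = 0.02
(15) = 0.60
(16) = -0.18
(17) = 0.50
(18) = 0.08
(19) = 0.48
(20) = -0.03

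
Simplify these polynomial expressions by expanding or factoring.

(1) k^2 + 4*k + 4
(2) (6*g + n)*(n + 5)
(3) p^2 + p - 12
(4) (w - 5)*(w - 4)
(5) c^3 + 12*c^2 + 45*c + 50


(1) = (k + 2)^2
(2) = 6*g*n + 30*g + n^2 + 5*n
(3) = (p - 3)*(p + 4)
(4) = w^2 - 9*w + 20
(5) = (c + 2)*(c + 5)^2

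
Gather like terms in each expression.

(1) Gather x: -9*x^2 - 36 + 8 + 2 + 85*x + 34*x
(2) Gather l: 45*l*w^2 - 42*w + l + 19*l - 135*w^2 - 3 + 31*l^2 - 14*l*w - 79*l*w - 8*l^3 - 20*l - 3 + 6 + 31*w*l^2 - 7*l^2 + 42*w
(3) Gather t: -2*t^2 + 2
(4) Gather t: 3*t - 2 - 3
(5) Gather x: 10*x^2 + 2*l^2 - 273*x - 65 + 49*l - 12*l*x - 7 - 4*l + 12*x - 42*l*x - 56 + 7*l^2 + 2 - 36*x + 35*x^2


(1) = -9*x^2 + 119*x - 26
(2) = -8*l^3 + l^2*(31*w + 24) + l*(45*w^2 - 93*w) - 135*w^2
(3) = 2 - 2*t^2
(4) = 3*t - 5
(5) = 9*l^2 + 45*l + 45*x^2 + x*(-54*l - 297) - 126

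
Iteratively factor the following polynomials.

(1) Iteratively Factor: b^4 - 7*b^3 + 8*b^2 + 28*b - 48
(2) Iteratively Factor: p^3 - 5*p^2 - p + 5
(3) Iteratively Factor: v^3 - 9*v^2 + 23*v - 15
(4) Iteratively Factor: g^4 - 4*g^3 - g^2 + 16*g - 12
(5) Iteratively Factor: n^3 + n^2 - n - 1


(1) = (b - 4)*(b^3 - 3*b^2 - 4*b + 12) = (b - 4)*(b - 2)*(b^2 - b - 6) = (b - 4)*(b - 3)*(b - 2)*(b + 2)
(2) = (p + 1)*(p^2 - 6*p + 5) = (p - 1)*(p + 1)*(p - 5)
(3) = (v - 3)*(v^2 - 6*v + 5) = (v - 3)*(v - 1)*(v - 5)
(4) = (g - 3)*(g^3 - g^2 - 4*g + 4) = (g - 3)*(g + 2)*(g^2 - 3*g + 2) = (g - 3)*(g - 2)*(g + 2)*(g - 1)
(5) = (n + 1)*(n^2 - 1) = (n - 1)*(n + 1)*(n + 1)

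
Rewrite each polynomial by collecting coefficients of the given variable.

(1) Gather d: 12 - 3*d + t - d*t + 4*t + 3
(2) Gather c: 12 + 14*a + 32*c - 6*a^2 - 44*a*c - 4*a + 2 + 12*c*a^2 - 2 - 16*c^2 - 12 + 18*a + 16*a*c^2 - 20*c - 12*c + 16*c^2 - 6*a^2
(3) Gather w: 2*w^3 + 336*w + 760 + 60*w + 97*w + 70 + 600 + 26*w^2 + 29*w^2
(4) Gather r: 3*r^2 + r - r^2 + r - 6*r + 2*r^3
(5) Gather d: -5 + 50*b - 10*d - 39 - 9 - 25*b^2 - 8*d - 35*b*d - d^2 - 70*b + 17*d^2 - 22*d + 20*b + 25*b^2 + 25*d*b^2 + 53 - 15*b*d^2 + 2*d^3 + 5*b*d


(1) = d*(-t - 3) + 5*t + 15
(2) = -12*a^2 + 16*a*c^2 + 28*a + c*(12*a^2 - 44*a)
(3) = 2*w^3 + 55*w^2 + 493*w + 1430
(4) = 2*r^3 + 2*r^2 - 4*r
(5) = 2*d^3 + d^2*(16 - 15*b) + d*(25*b^2 - 30*b - 40)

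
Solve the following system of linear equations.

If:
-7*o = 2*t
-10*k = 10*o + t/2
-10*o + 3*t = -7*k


Then:
k = 0
o = 0
t = 0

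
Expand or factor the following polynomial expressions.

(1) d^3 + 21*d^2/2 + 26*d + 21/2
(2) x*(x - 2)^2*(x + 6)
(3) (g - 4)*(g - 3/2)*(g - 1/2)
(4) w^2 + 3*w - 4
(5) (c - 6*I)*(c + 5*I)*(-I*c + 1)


(1) = (d + 1/2)*(d + 3)*(d + 7)
(2) = x^4 + 2*x^3 - 20*x^2 + 24*x
(3) = g^3 - 6*g^2 + 35*g/4 - 3
(4) = (w - 1)*(w + 4)
(5) = -I*c^3 - 31*I*c + 30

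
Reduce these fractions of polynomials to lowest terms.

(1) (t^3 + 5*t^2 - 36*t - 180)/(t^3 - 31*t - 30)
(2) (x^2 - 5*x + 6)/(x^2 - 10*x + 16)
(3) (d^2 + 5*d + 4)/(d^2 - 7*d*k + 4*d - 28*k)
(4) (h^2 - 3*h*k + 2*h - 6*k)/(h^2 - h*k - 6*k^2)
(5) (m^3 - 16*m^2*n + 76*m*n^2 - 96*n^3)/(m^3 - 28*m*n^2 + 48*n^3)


(1) = (t + 6)/(t + 1)
(2) = (x - 3)/(x - 8)
(3) = (d + 1)/(d - 7*k)
(4) = (h + 2)/(h + 2*k)
(5) = (m^2 - 14*m*n + 48*n^2)/(m^2 + 2*m*n - 24*n^2)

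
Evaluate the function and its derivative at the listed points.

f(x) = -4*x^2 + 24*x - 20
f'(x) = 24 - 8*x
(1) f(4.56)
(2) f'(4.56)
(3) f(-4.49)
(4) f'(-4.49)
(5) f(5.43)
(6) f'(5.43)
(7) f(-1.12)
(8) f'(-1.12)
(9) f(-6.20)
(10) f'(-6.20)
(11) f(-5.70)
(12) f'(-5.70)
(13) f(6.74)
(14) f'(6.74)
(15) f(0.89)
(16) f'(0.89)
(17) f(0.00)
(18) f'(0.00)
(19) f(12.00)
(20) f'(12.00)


(1) = 6.27
(2) = -12.48
(3) = -208.40
(4) = 59.92
(5) = -7.62
(6) = -19.44
(7) = -51.90
(8) = 32.96
(9) = -322.56
(10) = 73.60
(11) = -286.76
(12) = 69.60
(13) = -39.95
(14) = -29.92
(15) = -1.81
(16) = 16.88
(17) = -20.00
(18) = 24.00
(19) = -308.00
(20) = -72.00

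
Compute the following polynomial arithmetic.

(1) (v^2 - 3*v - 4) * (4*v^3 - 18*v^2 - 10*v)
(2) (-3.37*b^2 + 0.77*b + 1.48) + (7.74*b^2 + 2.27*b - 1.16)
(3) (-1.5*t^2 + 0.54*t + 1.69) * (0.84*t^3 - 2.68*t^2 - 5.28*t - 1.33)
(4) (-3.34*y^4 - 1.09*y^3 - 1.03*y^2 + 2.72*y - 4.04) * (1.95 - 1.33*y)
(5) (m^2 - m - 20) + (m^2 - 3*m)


(1) = 4*v^5 - 30*v^4 + 28*v^3 + 102*v^2 + 40*v
(2) = 4.37*b^2 + 3.04*b + 0.32
(3) = -1.26*t^5 + 4.4736*t^4 + 7.8924*t^3 - 5.3854*t^2 - 9.6414*t - 2.2477
(4) = 4.4422*y^5 - 5.0633*y^4 - 0.7556*y^3 - 5.6261*y^2 + 10.6772*y - 7.878
(5) = 2*m^2 - 4*m - 20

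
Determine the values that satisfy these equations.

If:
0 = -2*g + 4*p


Then:
g = 2*p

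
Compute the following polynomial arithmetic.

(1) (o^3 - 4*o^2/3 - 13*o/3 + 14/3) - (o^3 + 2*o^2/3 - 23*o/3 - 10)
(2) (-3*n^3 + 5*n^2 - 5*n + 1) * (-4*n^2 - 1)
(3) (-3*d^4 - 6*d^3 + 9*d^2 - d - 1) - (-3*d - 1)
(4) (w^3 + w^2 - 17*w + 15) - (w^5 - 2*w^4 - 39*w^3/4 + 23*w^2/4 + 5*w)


(1) = -2*o^2 + 10*o/3 + 44/3
(2) = 12*n^5 - 20*n^4 + 23*n^3 - 9*n^2 + 5*n - 1
(3) = -3*d^4 - 6*d^3 + 9*d^2 + 2*d
(4) = -w^5 + 2*w^4 + 43*w^3/4 - 19*w^2/4 - 22*w + 15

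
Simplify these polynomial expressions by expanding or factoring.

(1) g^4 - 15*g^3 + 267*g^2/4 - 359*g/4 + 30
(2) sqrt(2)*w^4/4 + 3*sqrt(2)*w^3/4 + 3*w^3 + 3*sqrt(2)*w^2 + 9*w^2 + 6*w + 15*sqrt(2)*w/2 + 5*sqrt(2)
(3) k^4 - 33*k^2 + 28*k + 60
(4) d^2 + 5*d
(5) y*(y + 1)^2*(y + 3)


(1) = (g - 8)*(g - 5)*(g - 3/2)*(g - 1/2)
(2) = (w/2 + sqrt(2)/2)*(w + 1)*(w + 5*sqrt(2))*(sqrt(2)*w/2 + sqrt(2))
(3) = (k - 5)*(k - 2)*(k + 1)*(k + 6)
(4) = d*(d + 5)
(5) = y^4 + 5*y^3 + 7*y^2 + 3*y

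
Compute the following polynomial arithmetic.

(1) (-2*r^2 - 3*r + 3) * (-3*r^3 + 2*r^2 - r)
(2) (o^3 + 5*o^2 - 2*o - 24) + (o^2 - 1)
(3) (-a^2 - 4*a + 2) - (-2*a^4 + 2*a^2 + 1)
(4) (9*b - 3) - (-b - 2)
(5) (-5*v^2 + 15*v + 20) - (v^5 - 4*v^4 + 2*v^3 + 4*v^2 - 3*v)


(1) = 6*r^5 + 5*r^4 - 13*r^3 + 9*r^2 - 3*r
(2) = o^3 + 6*o^2 - 2*o - 25
(3) = 2*a^4 - 3*a^2 - 4*a + 1
(4) = 10*b - 1
(5) = -v^5 + 4*v^4 - 2*v^3 - 9*v^2 + 18*v + 20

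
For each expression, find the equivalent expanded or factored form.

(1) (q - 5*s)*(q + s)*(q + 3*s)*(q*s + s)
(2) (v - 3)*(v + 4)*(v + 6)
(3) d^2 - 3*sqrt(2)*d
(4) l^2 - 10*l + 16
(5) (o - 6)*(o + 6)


(1) = q^4*s - q^3*s^2 + q^3*s - 17*q^2*s^3 - q^2*s^2 - 15*q*s^4 - 17*q*s^3 - 15*s^4
(2) = v^3 + 7*v^2 - 6*v - 72
(3) = d*(d - 3*sqrt(2))
(4) = (l - 8)*(l - 2)
(5) = o^2 - 36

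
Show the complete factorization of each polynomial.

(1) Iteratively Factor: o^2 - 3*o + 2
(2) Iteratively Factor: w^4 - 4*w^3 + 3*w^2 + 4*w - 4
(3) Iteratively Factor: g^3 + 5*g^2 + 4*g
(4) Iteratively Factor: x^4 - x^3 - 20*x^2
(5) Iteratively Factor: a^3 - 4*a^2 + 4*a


(1) = (o - 1)*(o - 2)
(2) = (w - 1)*(w^3 - 3*w^2 + 4) = (w - 2)*(w - 1)*(w^2 - w - 2) = (w - 2)*(w - 1)*(w + 1)*(w - 2)
(3) = (g + 4)*(g^2 + g) = g*(g + 4)*(g + 1)
(4) = (x)*(x^3 - x^2 - 20*x) = x^2*(x^2 - x - 20) = x^2*(x - 5)*(x + 4)
(5) = (a)*(a^2 - 4*a + 4) = a*(a - 2)*(a - 2)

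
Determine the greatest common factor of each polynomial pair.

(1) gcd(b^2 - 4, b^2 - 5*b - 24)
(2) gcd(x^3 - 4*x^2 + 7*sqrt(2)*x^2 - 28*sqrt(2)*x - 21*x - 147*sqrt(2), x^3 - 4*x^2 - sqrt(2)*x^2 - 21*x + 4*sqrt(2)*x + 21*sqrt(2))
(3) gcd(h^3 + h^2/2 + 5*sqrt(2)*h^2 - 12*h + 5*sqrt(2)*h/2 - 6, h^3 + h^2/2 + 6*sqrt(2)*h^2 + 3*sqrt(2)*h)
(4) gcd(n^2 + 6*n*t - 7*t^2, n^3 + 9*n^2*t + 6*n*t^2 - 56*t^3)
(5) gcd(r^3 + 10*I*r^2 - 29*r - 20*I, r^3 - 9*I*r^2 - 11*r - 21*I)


(1) = gcd((b - 2)*(b + 2), (b - 8)*(b + 3)) = 1
(2) = x^2 - 4*x - 21
(3) = gcd((h + 1/2)*(h - sqrt(2))*(h + 6*sqrt(2)), h*(h + 1/2)*(h + 6*sqrt(2))) = h^2 + h*(1/2 + 6*sqrt(2)) + 3*sqrt(2)
(4) = n + 7*t
(5) = r + I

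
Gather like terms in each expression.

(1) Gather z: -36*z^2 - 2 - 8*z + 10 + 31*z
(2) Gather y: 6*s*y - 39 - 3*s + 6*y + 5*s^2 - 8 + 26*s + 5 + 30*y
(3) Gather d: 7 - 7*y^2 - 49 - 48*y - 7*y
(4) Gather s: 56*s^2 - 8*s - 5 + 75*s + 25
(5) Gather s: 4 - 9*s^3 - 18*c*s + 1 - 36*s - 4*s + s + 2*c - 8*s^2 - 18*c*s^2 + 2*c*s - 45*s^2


(1) = -36*z^2 + 23*z + 8
(2) = 5*s^2 + 23*s + y*(6*s + 36) - 42
(3) = -7*y^2 - 55*y - 42
(4) = 56*s^2 + 67*s + 20
(5) = 2*c - 9*s^3 + s^2*(-18*c - 53) + s*(-16*c - 39) + 5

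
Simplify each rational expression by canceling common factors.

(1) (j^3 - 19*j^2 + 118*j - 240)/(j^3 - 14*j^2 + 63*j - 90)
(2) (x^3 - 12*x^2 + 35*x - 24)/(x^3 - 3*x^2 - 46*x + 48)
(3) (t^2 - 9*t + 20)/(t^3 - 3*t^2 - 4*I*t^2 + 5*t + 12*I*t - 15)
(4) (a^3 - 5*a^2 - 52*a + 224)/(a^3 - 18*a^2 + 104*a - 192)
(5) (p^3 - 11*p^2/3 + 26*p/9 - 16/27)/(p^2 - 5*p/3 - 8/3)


(1) = (j - 8)/(j - 3)
(2) = (x - 3)/(x + 6)
(3) = (t^2 - 9*t + 20)/(t^3 + t^2*(-3 - 4*I) + t*(5 + 12*I) - 15)
(4) = (a + 7)/(a - 6)
(5) = (9*p^2 - 9*p + 2)/(9*p + 9)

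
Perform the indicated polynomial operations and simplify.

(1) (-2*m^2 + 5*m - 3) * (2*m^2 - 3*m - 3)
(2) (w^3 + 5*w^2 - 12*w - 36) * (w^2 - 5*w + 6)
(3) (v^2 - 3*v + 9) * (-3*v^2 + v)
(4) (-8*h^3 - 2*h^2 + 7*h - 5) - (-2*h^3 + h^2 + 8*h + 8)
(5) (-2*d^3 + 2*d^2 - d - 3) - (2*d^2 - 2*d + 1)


(1) = -4*m^4 + 16*m^3 - 15*m^2 - 6*m + 9
(2) = w^5 - 31*w^3 + 54*w^2 + 108*w - 216
(3) = -3*v^4 + 10*v^3 - 30*v^2 + 9*v
(4) = -6*h^3 - 3*h^2 - h - 13
(5) = -2*d^3 + d - 4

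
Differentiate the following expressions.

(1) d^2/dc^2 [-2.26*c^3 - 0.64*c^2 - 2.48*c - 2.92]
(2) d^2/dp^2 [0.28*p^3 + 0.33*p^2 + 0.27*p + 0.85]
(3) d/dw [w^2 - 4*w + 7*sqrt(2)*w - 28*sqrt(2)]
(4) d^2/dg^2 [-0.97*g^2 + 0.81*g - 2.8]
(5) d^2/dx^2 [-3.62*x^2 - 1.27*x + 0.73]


(1) = -13.56*c - 1.28
(2) = 1.68*p + 0.66
(3) = 2*w - 4 + 7*sqrt(2)
(4) = -1.94000000000000
(5) = -7.24000000000000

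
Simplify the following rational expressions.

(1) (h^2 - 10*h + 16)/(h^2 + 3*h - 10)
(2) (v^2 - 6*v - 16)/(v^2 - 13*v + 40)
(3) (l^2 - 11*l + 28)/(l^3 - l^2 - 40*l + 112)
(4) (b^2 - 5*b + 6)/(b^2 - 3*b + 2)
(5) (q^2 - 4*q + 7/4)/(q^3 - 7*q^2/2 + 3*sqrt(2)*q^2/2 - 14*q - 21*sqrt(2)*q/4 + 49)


(1) = (h - 8)/(h + 5)
(2) = (v + 2)/(v - 5)
(3) = (l - 7)/(l^2 + 3*l - 28)
(4) = (b - 3)/(b - 1)
(5) = (16*q - 8)/(16*q^2 + 24*sqrt(2)*q - 224)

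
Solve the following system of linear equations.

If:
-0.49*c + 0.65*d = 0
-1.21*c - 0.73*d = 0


Then:
c = 0.00
d = 0.00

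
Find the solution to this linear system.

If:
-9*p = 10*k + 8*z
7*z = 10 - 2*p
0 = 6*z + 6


Then:
k = -137/20
p = 17/2
z = -1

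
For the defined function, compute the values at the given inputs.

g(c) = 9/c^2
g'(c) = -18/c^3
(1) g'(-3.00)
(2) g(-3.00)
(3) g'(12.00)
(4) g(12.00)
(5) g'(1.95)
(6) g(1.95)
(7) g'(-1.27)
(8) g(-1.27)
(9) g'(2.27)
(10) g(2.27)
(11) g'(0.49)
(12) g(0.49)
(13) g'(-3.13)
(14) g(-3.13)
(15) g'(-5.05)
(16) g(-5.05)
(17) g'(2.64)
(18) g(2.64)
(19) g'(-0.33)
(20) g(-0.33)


(1) = 0.67
(2) = 1.00
(3) = -0.01
(4) = 0.06
(5) = -2.43
(6) = 2.37
(7) = 8.79
(8) = 5.58
(9) = -1.54
(10) = 1.75
(11) = -153.00
(12) = 37.48
(13) = 0.59
(14) = 0.92
(15) = 0.14
(16) = 0.35
(17) = -0.98
(18) = 1.29
(19) = 500.88
(20) = 82.64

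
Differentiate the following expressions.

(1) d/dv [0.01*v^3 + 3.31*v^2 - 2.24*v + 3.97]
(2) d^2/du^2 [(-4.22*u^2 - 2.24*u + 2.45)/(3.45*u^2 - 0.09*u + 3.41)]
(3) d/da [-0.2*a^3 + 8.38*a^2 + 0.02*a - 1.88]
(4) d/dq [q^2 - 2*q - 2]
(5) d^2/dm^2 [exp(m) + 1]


(1) = 0.03*v^2 + 6.62*v - 2.24
(2) = (-55.94382*u^3 + 472.84389*u^2 + 153.55053*u - 157.122436)/(41.063625*u^6 - 3.213675*u^5 + 121.84641*u^4 - 6.353559*u^3 + 120.433698*u^2 - 3.139587*u + 39.651821)
(3) = -0.6*a^2 + 16.76*a + 0.02
(4) = 2*q - 2
(5) = exp(m)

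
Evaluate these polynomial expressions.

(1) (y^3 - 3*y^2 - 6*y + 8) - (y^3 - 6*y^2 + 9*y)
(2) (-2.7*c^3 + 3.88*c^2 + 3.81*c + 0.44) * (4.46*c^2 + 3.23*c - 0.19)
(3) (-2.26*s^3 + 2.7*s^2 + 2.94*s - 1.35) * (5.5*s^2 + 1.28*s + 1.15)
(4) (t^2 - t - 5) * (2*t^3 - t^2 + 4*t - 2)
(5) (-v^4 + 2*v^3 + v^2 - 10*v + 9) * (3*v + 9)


(1) = 3*y^2 - 15*y + 8
(2) = -12.042*c^5 + 8.5838*c^4 + 30.038*c^3 + 13.5315*c^2 + 0.6973*c - 0.0836
(3) = -12.43*s^5 + 11.9572*s^4 + 17.027*s^3 - 0.5568*s^2 + 1.653*s - 1.5525
(4) = 2*t^5 - 3*t^4 - 5*t^3 - t^2 - 18*t + 10
(5) = -3*v^5 - 3*v^4 + 21*v^3 - 21*v^2 - 63*v + 81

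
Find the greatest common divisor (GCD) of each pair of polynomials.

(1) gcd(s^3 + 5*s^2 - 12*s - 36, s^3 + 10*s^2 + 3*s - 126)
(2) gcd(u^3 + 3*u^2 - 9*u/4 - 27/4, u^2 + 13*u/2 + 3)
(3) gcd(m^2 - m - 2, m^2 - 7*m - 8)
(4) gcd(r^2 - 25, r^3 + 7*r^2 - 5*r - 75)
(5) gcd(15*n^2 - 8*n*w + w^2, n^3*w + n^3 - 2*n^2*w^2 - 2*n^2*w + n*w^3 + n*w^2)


(1) = s^2 + 3*s - 18
(2) = gcd((u - 3/2)*(u + 3/2)*(u + 3), (u + 1/2)*(u + 6)) = 1
(3) = m + 1
(4) = r + 5
(5) = gcd((-5*n + w)*(-3*n + w), (-n + w)^2*(n*w + n)) = 1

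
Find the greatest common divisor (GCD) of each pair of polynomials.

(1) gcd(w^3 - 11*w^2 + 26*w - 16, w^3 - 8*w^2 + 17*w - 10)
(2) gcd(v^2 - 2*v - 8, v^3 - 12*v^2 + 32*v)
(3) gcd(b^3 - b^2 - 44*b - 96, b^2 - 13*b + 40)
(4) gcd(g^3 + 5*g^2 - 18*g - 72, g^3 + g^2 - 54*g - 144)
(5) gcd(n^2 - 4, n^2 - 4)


(1) = w^2 - 3*w + 2
(2) = v - 4
(3) = gcd((b - 8)*(b + 3)*(b + 4), (b - 8)*(b - 5)) = b - 8
(4) = gcd((g - 4)*(g + 3)*(g + 6), (g - 8)*(g + 3)*(g + 6)) = g^2 + 9*g + 18
(5) = gcd((n - 2)*(n + 2), (n - 2)*(n + 2)) = n^2 - 4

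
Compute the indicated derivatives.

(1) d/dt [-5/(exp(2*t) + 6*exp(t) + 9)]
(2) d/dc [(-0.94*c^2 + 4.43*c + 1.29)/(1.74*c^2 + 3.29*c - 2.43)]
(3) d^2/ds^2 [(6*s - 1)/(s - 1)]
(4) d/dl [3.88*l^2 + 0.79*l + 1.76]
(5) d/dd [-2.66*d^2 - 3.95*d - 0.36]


(1) = 10*(exp(t) + 3)*exp(t)/(exp(2*t) + 6*exp(t) + 9)^2
(2) = (-10.8008*c^2 + 0.0792*c - 15.009)/(3.0276*c^4 + 11.4492*c^3 + 2.3677*c^2 - 15.9894*c + 5.9049)
(3) = 10/(s - 1)^3
(4) = 7.76*l + 0.79
(5) = -5.32*d - 3.95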